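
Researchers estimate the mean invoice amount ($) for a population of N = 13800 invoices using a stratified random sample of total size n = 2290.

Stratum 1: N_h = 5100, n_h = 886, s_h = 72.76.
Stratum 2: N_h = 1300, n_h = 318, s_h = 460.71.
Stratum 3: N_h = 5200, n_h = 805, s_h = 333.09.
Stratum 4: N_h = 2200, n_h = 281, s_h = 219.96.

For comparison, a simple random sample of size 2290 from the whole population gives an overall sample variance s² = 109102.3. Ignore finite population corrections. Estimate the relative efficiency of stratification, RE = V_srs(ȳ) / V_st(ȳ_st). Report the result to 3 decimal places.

V̂(ȳ_st) = Σ W_h² s_h²/n_h, with W_h = N_h/N and N = 13800:
  stratum 1: (5100/13800)²·72.76²/886 = 0.816082
  stratum 2: (1300/13800)²·460.71²/318 = 5.9232
  stratum 3: (5200/13800)²·333.09²/805 = 19.5693
  stratum 4: (2200/13800)²·219.96²/281 = 4.37591
V_st = 30.6845
V_srs = s²/n = 109102.3/2290 = 47.6429
Relative efficiency = V_srs / V_st = 47.6429/30.6845 = 1.5527

RE ≈ 1.553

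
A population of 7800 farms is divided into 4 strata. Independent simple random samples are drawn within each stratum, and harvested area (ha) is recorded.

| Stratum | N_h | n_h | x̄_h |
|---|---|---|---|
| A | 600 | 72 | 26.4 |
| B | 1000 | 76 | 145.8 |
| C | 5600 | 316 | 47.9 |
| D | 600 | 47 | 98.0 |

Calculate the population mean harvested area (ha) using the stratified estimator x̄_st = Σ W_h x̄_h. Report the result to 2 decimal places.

x̄_st ≈ 62.65

N = Σ N_h = 7800. Stratum weights W_h = N_h/N.
x̄_st = (600·26.4 + 1000·145.8 + 5600·47.9 + 600·98.0) / 7800 = 62.6513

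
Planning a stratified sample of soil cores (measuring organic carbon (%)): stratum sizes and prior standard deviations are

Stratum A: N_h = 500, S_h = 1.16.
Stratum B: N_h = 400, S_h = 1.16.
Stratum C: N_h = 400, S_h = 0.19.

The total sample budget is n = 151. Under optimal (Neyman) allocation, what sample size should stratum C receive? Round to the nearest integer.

10

Neyman allocation: n_h = n · N_h S_h / Σ N_i S_i, with n = 151.
  stratum A: N_h·S_h = 500·1.16 = 580.00
  stratum B: N_h·S_h = 400·1.16 = 464.00
  stratum C: N_h·S_h = 400·0.19 = 76.00
Σ N_h S_h = 1120.00
n for stratum C = 151·76.00/1120.00 = 10.246 → 10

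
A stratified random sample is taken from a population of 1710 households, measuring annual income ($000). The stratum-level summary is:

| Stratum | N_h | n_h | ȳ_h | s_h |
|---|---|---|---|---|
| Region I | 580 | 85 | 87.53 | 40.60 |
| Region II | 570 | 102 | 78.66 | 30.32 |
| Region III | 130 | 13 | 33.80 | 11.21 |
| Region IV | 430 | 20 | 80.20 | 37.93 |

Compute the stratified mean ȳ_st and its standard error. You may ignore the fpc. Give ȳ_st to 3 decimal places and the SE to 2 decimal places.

ȳ_st ≈ 78.645, SE ≈ 2.80

ȳ_st = Σ W_h ȳ_h = (580·87.53 + 570·78.66 + 130·33.80 + 430·80.20)/1710 = 78.64538
V̂(ȳ_st) = Σ W_h² s_h²/n_h, with W_h = N_h/N and N = 1710:
  stratum Region I: (580/1710)²·40.60²/85 = 2.23099
  stratum Region II: (570/1710)²·30.32²/102 = 1.00142
  stratum Region III: (130/1710)²·11.21²/13 = 0.0558679
  stratum Region IV: (430/1710)²·37.93²/20 = 4.54863
V̂(ȳ_st) = 7.8369
SE(ȳ_st) = √7.8369 = 2.79945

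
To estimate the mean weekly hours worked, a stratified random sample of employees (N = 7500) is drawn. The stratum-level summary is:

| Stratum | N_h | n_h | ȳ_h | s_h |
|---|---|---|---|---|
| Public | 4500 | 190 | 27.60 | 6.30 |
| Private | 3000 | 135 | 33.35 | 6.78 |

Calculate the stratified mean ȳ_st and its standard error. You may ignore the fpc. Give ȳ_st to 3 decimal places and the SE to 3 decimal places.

ȳ_st = Σ W_h ȳ_h = (4500·27.60 + 3000·33.35)/7500 = 29.90000
V̂(ȳ_st) = Σ W_h² s_h²/n_h, with W_h = N_h/N and N = 7500:
  stratum Public: (4500/7500)²·6.30²/190 = 0.0752021
  stratum Private: (3000/7500)²·6.78²/135 = 0.0544811
V̂(ȳ_st) = 0.129683
SE(ȳ_st) = √0.129683 = 0.360115

ȳ_st ≈ 29.900, SE ≈ 0.360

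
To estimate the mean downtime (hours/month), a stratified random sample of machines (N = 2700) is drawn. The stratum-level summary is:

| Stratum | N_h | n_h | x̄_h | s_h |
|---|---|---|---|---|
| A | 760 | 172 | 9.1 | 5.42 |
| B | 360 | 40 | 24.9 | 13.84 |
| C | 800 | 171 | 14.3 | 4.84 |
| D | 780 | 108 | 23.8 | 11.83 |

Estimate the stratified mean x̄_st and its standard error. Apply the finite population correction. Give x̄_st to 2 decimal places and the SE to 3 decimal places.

x̄_st = Σ W_h x̄_h = (760·9.1 + 360·24.9 + 800·14.3 + 780·23.8)/2700 = 16.99407
V̂(x̄_st) = Σ W_h² (1 − n_h/N_h) s_h²/n_h, with W_h = N_h/N and N = 2700:
  stratum A: (760/2700)²·(1 − 172/760)·5.42²/172 = 0.0104697
  stratum B: (360/2700)²·(1 − 40/360)·13.84²/40 = 0.0756723
  stratum C: (800/2700)²·(1 − 171/800)·4.84²/171 = 0.00945601
  stratum D: (780/2700)²·(1 − 108/780)·11.83²/108 = 0.0931713
V̂(x̄_st) = 0.188769
SE(x̄_st) = √0.188769 = 0.434476

x̄_st ≈ 16.99, SE ≈ 0.434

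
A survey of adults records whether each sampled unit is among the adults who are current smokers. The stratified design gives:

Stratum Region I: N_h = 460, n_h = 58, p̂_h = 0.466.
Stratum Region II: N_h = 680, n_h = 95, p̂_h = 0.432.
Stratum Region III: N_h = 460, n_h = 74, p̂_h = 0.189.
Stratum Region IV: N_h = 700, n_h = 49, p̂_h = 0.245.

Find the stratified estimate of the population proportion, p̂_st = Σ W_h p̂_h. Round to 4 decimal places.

p̂_st ≈ 0.3333

N = 2300; stratum weights W_h = N_h/N.
p̂_st = Σ W_h p̂_h = (460·0.466 + 680·0.432 + 460·0.189 + 700·0.245)/2300 = 0.33329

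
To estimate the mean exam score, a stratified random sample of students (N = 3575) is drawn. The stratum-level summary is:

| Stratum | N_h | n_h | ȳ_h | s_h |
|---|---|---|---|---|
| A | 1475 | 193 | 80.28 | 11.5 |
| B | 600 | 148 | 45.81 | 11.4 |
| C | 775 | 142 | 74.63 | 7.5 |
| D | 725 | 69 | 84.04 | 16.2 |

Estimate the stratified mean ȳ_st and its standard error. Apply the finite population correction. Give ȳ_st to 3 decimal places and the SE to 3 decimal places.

ȳ_st ≈ 74.033, SE ≈ 0.526

ȳ_st = Σ W_h ȳ_h = (1475·80.28 + 600·45.81 + 775·74.63 + 725·84.04)/3575 = 74.03252
V̂(ȳ_st) = Σ W_h² (1 − n_h/N_h) s_h²/n_h, with W_h = N_h/N and N = 3575:
  stratum A: (1475/3575)²·(1 − 193/1475)·11.5²/193 = 0.101383
  stratum B: (600/3575)²·(1 − 148/600)·11.4²/148 = 0.0186331
  stratum C: (775/3575)²·(1 − 142/775)·7.5²/142 = 0.015205
  stratum D: (725/3575)²·(1 − 69/725)·16.2²/69 = 0.141537
V̂(ȳ_st) = 0.276759
SE(ȳ_st) = √0.276759 = 0.526079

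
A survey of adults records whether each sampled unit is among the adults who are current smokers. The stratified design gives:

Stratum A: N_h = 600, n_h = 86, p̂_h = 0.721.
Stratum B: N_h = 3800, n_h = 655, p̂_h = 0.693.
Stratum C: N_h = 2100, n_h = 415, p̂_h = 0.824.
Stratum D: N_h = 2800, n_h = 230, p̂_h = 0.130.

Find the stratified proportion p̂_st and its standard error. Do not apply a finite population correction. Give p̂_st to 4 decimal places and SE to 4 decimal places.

N = 9300; stratum weights W_h = N_h/N.
p̂_st = Σ W_h p̂_h = (600·0.721 + 3800·0.693 + 2100·0.824 + 2800·0.130)/9300 = 0.55488
V̂(p̂_st) = Σ W_h² p̂_h(1−p̂_h)/(n_h−1):
  stratum A: (600/9300)²·0.721·0.279/85 = 9.85047e-06
  stratum B: (3800/9300)²·0.693·0.307/654 = 5.43119e-05
  stratum C: (2100/9300)²·0.824·0.176/414 = 1.78613e-05
  stratum D: (2800/9300)²·0.130·0.870/229 = 4.4769e-05
V̂(p̂_st) = 0.000126793; SE = √V̂ = 0.0112602

p̂_st ≈ 0.5549, SE ≈ 0.0113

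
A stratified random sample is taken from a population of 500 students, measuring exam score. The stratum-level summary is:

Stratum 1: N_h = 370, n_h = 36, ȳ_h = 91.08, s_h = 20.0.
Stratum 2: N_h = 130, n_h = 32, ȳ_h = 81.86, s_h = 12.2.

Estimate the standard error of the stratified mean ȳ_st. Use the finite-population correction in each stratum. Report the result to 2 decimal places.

SE(ȳ_st) ≈ 2.39

V̂(ȳ_st) = Σ W_h² (1 − n_h/N_h) s_h²/n_h, with W_h = N_h/N and N = 500:
  stratum 1: (370/500)²·(1 − 36/370)·20.0²/36 = 5.49244
  stratum 2: (130/500)²·(1 − 32/130)·12.2²/32 = 0.237028
V̂(ȳ_st) = 5.72947
SE(ȳ_st) = √5.72947 = 2.39363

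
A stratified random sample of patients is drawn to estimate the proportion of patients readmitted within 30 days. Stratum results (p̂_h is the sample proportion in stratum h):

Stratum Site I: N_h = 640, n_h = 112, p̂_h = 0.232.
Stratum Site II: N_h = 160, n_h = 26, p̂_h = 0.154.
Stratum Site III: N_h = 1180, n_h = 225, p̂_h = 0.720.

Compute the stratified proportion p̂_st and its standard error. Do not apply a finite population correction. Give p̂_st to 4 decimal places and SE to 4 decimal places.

N = 1980; stratum weights W_h = N_h/N.
p̂_st = Σ W_h p̂_h = (640·0.232 + 160·0.154 + 1180·0.720)/1980 = 0.51653
V̂(p̂_st) = Σ W_h² p̂_h(1−p̂_h)/(n_h−1):
  stratum Site I: (640/1980)²·0.232·0.768/111 = 0.000167709
  stratum Site II: (160/1980)²·0.154·0.846/25 = 3.40299e-05
  stratum Site III: (1180/1980)²·0.720·0.280/224 = 0.000319651
V̂(p̂_st) = 0.00052139; SE = √V̂ = 0.022834

p̂_st ≈ 0.5165, SE ≈ 0.0228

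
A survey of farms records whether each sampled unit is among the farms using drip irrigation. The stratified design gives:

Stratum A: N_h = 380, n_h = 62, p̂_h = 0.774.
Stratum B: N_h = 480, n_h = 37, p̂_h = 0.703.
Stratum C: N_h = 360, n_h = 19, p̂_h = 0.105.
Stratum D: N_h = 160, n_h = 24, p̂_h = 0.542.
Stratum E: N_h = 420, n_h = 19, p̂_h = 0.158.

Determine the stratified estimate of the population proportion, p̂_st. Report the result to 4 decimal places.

N = 1800; stratum weights W_h = N_h/N.
p̂_st = Σ W_h p̂_h = (380·0.774 + 480·0.703 + 360·0.105 + 160·0.542 + 420·0.158)/1800 = 0.45691

p̂_st ≈ 0.4569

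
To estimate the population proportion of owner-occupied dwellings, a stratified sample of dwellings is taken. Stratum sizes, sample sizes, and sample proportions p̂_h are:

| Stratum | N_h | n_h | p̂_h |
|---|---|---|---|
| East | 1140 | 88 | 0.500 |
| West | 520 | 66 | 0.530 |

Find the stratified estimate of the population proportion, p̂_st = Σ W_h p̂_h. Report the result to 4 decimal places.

p̂_st ≈ 0.5094

N = 1660; stratum weights W_h = N_h/N.
p̂_st = Σ W_h p̂_h = (1140·0.500 + 520·0.530)/1660 = 0.50940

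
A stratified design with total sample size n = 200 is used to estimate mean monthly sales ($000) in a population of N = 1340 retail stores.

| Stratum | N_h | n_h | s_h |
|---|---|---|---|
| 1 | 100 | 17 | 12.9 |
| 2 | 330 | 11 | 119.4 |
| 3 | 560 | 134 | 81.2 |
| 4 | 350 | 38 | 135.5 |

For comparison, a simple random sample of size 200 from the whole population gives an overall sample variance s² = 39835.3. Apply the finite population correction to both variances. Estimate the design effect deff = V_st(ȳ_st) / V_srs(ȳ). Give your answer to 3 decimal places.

V̂(ȳ_st) = Σ W_h² (1 − n_h/N_h) s_h²/n_h, with W_h = N_h/N and N = 1340:
  stratum 1: (100/1340)²·(1 − 17/100)·12.9²/17 = 0.045248
  stratum 2: (330/1340)²·(1 − 11/330)·119.4²/11 = 75.982
  stratum 3: (560/1340)²·(1 − 134/560)·81.2²/134 = 6.53725
  stratum 4: (350/1340)²·(1 − 38/350)·135.5²/38 = 29.3838
V_st = 111.948
V_srs = (1 − 200/1340)·39835.3/200 = 169.449
deff = V_st / V_srs = 111.948/169.449 = 0.6607

deff ≈ 0.661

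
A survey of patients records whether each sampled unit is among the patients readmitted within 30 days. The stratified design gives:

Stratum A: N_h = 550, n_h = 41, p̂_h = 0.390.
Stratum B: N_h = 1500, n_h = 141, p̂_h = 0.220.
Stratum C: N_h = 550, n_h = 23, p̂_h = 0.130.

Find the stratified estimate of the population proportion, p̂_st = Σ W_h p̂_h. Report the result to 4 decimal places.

p̂_st ≈ 0.2369

N = 2600; stratum weights W_h = N_h/N.
p̂_st = Σ W_h p̂_h = (550·0.390 + 1500·0.220 + 550·0.130)/2600 = 0.23692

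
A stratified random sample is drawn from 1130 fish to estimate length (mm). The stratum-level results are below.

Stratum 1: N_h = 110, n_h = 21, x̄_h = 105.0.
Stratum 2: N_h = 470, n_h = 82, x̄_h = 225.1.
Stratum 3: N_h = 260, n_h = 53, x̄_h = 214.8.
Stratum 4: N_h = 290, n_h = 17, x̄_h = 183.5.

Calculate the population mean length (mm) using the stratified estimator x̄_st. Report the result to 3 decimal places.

N = Σ N_h = 1130. Stratum weights W_h = N_h/N.
x̄_st = (110·105.0 + 470·225.1 + 260·214.8 + 290·183.5) / 1130 = 200.36283

x̄_st ≈ 200.363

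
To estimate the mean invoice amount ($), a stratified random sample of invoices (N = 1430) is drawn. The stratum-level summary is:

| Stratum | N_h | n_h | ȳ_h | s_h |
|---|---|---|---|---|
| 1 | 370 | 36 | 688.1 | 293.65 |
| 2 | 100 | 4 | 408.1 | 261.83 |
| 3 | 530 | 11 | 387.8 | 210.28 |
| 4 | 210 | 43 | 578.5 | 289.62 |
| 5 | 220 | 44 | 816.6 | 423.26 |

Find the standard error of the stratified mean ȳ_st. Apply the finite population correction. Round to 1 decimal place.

V̂(ȳ_st) = Σ W_h² (1 − n_h/N_h) s_h²/n_h, with W_h = N_h/N and N = 1430:
  stratum 1: (370/1430)²·(1 − 36/370)·293.65²/36 = 144.755
  stratum 2: (100/1430)²·(1 − 4/100)·261.83²/4 = 80.4596
  stratum 3: (530/1430)²·(1 − 11/530)·210.28²/11 = 540.722
  stratum 4: (210/1430)²·(1 − 43/210)·289.62²/43 = 33.4543
  stratum 5: (220/1430)²·(1 − 44/220)·423.26²/44 = 77.0948
V̂(ȳ_st) = 876.486
SE(ȳ_st) = √876.486 = 29.6055

SE(ȳ_st) ≈ 29.6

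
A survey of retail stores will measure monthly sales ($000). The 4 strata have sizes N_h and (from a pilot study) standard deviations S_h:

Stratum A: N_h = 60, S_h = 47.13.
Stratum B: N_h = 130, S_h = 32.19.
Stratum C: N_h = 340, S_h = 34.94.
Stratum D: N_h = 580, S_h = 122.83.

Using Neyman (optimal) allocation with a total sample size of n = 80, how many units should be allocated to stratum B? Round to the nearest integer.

Neyman allocation: n_h = n · N_h S_h / Σ N_i S_i, with n = 80.
  stratum A: N_h·S_h = 60·47.13 = 2827.80
  stratum B: N_h·S_h = 130·32.19 = 4184.70
  stratum C: N_h·S_h = 340·34.94 = 11879.60
  stratum D: N_h·S_h = 580·122.83 = 71241.40
Σ N_h S_h = 90133.50
n for stratum B = 80·4184.70/90133.50 = 3.714 → 4

4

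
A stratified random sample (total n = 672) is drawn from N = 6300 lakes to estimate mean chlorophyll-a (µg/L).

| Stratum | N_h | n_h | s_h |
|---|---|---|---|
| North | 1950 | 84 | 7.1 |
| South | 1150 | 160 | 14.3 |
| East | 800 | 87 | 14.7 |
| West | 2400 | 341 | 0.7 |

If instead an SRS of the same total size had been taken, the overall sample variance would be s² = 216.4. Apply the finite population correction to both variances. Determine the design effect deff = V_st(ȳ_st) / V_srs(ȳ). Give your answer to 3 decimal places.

V̂(ȳ_st) = Σ W_h² (1 − n_h/N_h) s_h²/n_h, with W_h = N_h/N and N = 6300:
  stratum North: (1950/6300)²·(1 − 84/1950)·7.1²/84 = 0.0550177
  stratum South: (1150/6300)²·(1 − 160/1150)·14.3²/160 = 0.036661
  stratum East: (800/6300)²·(1 − 87/800)·14.7²/87 = 0.0356955
  stratum West: (2400/6300)²·(1 − 341/2400)·0.7²/341 = 0.000178907
V_st = 0.127553
V_srs = (1 − 672/6300)·216.4/672 = 0.287675
deff = V_st / V_srs = 0.127553/0.287675 = 0.4434

deff ≈ 0.443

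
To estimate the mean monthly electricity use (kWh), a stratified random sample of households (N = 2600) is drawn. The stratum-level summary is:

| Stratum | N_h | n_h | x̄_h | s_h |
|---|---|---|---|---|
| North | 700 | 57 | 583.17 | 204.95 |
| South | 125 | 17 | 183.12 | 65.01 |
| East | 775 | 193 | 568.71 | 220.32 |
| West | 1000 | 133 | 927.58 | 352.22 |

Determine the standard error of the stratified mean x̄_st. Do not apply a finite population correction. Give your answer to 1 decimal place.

SE(x̄_st) ≈ 14.6

V̂(x̄_st) = Σ W_h² s_h²/n_h, with W_h = N_h/N and N = 2600:
  stratum North: (700/2600)²·204.95²/57 = 53.4159
  stratum South: (125/2600)²·65.01²/17 = 0.574625
  stratum East: (775/2600)²·220.32²/193 = 22.3464
  stratum West: (1000/2600)²·352.22²/133 = 137.984
V̂(x̄_st) = 214.321
SE(x̄_st) = √214.321 = 14.6397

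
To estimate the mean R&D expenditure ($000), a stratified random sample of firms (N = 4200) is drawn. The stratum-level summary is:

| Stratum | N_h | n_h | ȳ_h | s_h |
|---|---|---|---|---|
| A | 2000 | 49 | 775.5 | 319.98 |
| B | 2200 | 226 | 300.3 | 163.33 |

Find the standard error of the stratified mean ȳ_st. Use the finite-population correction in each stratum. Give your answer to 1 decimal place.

SE(ȳ_st) ≈ 22.2

V̂(ȳ_st) = Σ W_h² (1 − n_h/N_h) s_h²/n_h, with W_h = N_h/N and N = 4200:
  stratum A: (2000/4200)²·(1 − 49/2000)·319.98²/49 = 462.209
  stratum B: (2200/4200)²·(1 − 226/2200)·163.33²/226 = 29.0599
V̂(ȳ_st) = 491.269
SE(ȳ_st) = √491.269 = 22.1646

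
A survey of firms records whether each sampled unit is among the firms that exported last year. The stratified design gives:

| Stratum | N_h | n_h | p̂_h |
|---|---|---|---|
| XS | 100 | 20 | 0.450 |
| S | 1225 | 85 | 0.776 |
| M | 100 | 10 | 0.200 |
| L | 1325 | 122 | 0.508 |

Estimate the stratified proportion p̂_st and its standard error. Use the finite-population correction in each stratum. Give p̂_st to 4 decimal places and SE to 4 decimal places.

N = 2750; stratum weights W_h = N_h/N.
p̂_st = Σ W_h p̂_h = (100·0.450 + 1225·0.776 + 100·0.200 + 1325·0.508)/2750 = 0.61407
V̂(p̂_st) = Σ W_h² (1 − n_h/N_h) p̂_h(1−p̂_h)/(n_h−1):
  stratum XS: (100/2750)²·(1 − 20/100)·0.450·0.550/19 = 1.37799e-05
  stratum S: (1225/2750)²·(1 − 85/1225)·0.776·0.224/84 = 0.000382125
  stratum M: (100/2750)²·(1 − 10/100)·0.200·0.800/9 = 2.1157e-05
  stratum L: (1325/2750)²·(1 − 122/1325)·0.508·0.492/121 = 0.000435371
V̂(p̂_st) = 0.000852433; SE = √V̂ = 0.0291965

p̂_st ≈ 0.6141, SE ≈ 0.0292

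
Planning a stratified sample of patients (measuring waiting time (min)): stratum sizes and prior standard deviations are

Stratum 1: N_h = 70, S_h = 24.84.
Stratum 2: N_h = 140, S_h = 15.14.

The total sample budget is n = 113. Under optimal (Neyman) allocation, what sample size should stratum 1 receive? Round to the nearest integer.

51

Neyman allocation: n_h = n · N_h S_h / Σ N_i S_i, with n = 113.
  stratum 1: N_h·S_h = 70·24.84 = 1738.80
  stratum 2: N_h·S_h = 140·15.14 = 2119.60
Σ N_h S_h = 3858.40
n for stratum 1 = 113·1738.80/3858.40 = 50.924 → 51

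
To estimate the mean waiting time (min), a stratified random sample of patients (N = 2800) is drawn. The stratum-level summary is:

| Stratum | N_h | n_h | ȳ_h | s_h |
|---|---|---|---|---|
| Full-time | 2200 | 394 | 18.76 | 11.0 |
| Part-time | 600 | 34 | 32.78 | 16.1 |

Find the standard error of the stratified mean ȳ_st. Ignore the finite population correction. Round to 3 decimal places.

V̂(ȳ_st) = Σ W_h² s_h²/n_h, with W_h = N_h/N and N = 2800:
  stratum Full-time: (2200/2800)²·11.0²/394 = 0.189591
  stratum Part-time: (600/2800)²·16.1²/34 = 0.350074
V̂(ȳ_st) = 0.539665
SE(ȳ_st) = √0.539665 = 0.734619

SE(ȳ_st) ≈ 0.735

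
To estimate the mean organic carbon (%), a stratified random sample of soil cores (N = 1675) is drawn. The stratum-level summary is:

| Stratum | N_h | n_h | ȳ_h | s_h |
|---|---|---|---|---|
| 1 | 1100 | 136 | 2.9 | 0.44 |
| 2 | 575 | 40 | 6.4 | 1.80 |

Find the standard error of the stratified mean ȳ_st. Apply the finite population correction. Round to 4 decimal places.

V̂(ȳ_st) = Σ W_h² (1 − n_h/N_h) s_h²/n_h, with W_h = N_h/N and N = 1675:
  stratum 1: (1100/1675)²·(1 − 136/1100)·0.44²/136 = 0.00053803
  stratum 2: (575/1675)²·(1 − 40/575)·1.80²/40 = 0.00888131
V̂(ȳ_st) = 0.00941934
SE(ȳ_st) = √0.00941934 = 0.0970533

SE(ȳ_st) ≈ 0.0971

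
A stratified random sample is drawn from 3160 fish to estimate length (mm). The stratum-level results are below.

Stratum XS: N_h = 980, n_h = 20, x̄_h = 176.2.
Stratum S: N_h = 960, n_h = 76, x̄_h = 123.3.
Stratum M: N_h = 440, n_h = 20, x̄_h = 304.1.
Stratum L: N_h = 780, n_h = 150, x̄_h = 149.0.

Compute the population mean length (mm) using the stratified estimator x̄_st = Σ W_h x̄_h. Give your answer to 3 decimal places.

N = Σ N_h = 3160. Stratum weights W_h = N_h/N.
x̄_st = (980·176.2 + 960·123.3 + 440·304.1 + 780·149.0) / 3160 = 171.22405

x̄_st ≈ 171.224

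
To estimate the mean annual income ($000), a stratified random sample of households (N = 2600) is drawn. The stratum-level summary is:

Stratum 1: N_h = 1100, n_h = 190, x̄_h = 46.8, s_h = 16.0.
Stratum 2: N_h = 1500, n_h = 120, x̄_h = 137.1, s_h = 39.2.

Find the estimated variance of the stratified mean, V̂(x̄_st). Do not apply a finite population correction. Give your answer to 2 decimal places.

V̂(x̄_st) ≈ 4.50

V̂(x̄_st) = Σ W_h² s_h²/n_h, with W_h = N_h/N and N = 2600:
  stratum 1: (1100/2600)²·16.0²/190 = 0.241171
  stratum 2: (1500/2600)²·39.2²/120 = 4.26213
V̂(x̄_st) = 4.5033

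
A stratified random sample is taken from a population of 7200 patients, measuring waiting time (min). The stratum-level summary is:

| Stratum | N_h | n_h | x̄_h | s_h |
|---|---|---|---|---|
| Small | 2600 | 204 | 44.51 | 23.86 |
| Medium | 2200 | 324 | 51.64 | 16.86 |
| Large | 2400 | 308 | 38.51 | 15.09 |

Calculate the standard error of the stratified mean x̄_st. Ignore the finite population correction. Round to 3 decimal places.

SE(x̄_st) ≈ 0.727

V̂(x̄_st) = Σ W_h² s_h²/n_h, with W_h = N_h/N and N = 7200:
  stratum Small: (2600/7200)²·23.86²/204 = 0.363909
  stratum Medium: (2200/7200)²·16.86²/324 = 0.0819126
  stratum Large: (2400/7200)²·15.09²/308 = 0.0821458
V̂(x̄_st) = 0.527967
SE(x̄_st) = √0.527967 = 0.726613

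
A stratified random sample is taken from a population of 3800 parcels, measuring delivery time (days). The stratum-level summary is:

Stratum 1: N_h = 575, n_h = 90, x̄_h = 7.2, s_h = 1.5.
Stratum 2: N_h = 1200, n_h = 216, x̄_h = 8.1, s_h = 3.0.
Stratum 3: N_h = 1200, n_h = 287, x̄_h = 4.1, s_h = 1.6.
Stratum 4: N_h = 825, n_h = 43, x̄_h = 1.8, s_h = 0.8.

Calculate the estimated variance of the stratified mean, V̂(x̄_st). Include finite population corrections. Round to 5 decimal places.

V̂(x̄_st) = Σ W_h² (1 − n_h/N_h) s_h²/n_h, with W_h = N_h/N and N = 3800:
  stratum 1: (575/3800)²·(1 − 90/575)·1.5²/90 = 0.000482817
  stratum 2: (1200/3800)²·(1 − 216/1200)·3.0²/216 = 0.0034072
  stratum 3: (1200/3800)²·(1 − 287/1200)·1.6²/287 = 0.000676773
  stratum 4: (825/3800)²·(1 − 43/825)·0.8²/43 = 0.000664975
V̂(x̄_st) = 0.00523177

V̂(x̄_st) ≈ 0.00523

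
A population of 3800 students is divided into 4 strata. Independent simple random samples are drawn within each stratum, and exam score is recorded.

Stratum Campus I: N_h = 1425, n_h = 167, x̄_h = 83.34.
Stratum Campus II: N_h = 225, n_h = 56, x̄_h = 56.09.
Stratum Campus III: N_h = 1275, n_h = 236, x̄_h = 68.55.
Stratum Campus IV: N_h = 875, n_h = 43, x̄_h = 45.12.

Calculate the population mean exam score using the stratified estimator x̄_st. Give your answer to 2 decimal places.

x̄_st ≈ 67.96

N = Σ N_h = 3800. Stratum weights W_h = N_h/N.
x̄_st = (1425·83.34 + 225·56.09 + 1275·68.55 + 875·45.12) / 3800 = 67.9634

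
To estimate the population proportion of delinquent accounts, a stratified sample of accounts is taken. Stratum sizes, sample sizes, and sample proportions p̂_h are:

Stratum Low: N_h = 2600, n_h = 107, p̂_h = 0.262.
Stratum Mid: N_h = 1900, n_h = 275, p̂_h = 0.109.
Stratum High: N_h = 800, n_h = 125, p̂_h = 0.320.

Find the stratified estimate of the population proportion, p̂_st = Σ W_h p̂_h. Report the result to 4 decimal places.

N = 5300; stratum weights W_h = N_h/N.
p̂_st = Σ W_h p̂_h = (2600·0.262 + 1900·0.109 + 800·0.320)/5300 = 0.21591

p̂_st ≈ 0.2159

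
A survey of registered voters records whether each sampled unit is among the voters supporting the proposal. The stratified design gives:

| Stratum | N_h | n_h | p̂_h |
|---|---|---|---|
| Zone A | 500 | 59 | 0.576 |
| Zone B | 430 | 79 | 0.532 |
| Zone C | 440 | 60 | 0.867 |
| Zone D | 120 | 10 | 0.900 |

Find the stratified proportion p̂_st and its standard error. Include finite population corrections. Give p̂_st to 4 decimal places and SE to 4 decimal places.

p̂_st ≈ 0.6753, SE ≈ 0.0290

N = 1490; stratum weights W_h = N_h/N.
p̂_st = Σ W_h p̂_h = (500·0.576 + 430·0.532 + 440·0.867 + 120·0.900)/1490 = 0.67533
V̂(p̂_st) = Σ W_h² (1 − n_h/N_h) p̂_h(1−p̂_h)/(n_h−1):
  stratum Zone A: (500/1490)²·(1 − 59/500)·0.576·0.424/58 = 0.000418212
  stratum Zone B: (430/1490)²·(1 − 79/430)·0.532·0.468/78 = 0.000217003
  stratum Zone C: (440/1490)²·(1 − 60/440)·0.867·0.133/59 = 0.000147191
  stratum Zone D: (120/1490)²·(1 − 10/120)·0.900·0.100/9 = 5.94568e-05
V̂(p̂_st) = 0.000841863; SE = √V̂ = 0.0290149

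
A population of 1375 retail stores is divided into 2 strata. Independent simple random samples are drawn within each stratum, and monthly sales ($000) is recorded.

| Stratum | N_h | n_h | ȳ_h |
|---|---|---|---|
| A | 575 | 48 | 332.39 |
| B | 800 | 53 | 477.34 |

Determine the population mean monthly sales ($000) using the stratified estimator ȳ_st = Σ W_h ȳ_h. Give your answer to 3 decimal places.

N = Σ N_h = 1375. Stratum weights W_h = N_h/N.
ȳ_st = (575·332.39 + 800·477.34) / 1375 = 416.72455

ȳ_st ≈ 416.725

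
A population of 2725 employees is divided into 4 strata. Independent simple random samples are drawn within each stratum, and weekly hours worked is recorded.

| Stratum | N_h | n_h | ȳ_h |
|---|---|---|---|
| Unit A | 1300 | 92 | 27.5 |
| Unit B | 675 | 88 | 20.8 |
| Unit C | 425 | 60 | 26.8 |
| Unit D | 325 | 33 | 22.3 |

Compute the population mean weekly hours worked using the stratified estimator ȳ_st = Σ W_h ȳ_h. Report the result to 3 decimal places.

ȳ_st ≈ 25.111

N = Σ N_h = 2725. Stratum weights W_h = N_h/N.
ȳ_st = (1300·27.5 + 675·20.8 + 425·26.8 + 325·22.3) / 2725 = 25.11101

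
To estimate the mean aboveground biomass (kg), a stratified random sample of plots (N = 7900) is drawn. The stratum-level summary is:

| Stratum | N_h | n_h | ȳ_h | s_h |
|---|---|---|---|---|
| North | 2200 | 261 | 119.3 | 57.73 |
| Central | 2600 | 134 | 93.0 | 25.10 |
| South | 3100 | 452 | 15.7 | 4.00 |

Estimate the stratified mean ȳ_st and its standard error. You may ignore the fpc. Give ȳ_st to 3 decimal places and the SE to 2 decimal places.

ȳ_st ≈ 69.991, SE ≈ 1.23

ȳ_st = Σ W_h ȳ_h = (2200·119.3 + 2600·93.0 + 3100·15.7)/7900 = 69.99114
V̂(ȳ_st) = Σ W_h² s_h²/n_h, with W_h = N_h/N and N = 7900:
  stratum North: (2200/7900)²·57.73²/261 = 0.99027
  stratum Central: (2600/7900)²·25.10²/134 = 0.509255
  stratum South: (3100/7900)²·4.00²/452 = 0.00545068
V̂(ȳ_st) = 1.50498
SE(ȳ_st) = √1.50498 = 1.22677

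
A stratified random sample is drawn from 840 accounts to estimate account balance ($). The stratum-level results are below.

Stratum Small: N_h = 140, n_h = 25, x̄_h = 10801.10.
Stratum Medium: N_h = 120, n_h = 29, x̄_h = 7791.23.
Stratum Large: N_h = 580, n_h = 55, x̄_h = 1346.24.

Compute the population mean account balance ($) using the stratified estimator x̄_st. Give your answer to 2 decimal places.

x̄_st ≈ 3842.76

N = Σ N_h = 840. Stratum weights W_h = N_h/N.
x̄_st = (140·10801.10 + 120·7791.23 + 580·1346.24) / 840 = 3842.7629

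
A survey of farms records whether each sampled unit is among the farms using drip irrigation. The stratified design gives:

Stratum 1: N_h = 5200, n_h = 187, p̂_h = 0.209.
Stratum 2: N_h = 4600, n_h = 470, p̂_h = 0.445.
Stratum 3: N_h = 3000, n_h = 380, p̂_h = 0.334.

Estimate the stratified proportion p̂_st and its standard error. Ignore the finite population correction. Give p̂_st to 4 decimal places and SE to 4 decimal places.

N = 12800; stratum weights W_h = N_h/N.
p̂_st = Σ W_h p̂_h = (5200·0.209 + 4600·0.445 + 3000·0.334)/12800 = 0.32311
V̂(p̂_st) = Σ W_h² p̂_h(1−p̂_h)/(n_h−1):
  stratum 1: (5200/12800)²·0.209·0.791/186 = 0.000146689
  stratum 2: (4600/12800)²·0.445·0.555/469 = 6.80105e-05
  stratum 3: (3000/12800)²·0.334·0.666/379 = 3.22407e-05
V̂(p̂_st) = 0.00024694; SE = √V̂ = 0.0157143

p̂_st ≈ 0.3231, SE ≈ 0.0157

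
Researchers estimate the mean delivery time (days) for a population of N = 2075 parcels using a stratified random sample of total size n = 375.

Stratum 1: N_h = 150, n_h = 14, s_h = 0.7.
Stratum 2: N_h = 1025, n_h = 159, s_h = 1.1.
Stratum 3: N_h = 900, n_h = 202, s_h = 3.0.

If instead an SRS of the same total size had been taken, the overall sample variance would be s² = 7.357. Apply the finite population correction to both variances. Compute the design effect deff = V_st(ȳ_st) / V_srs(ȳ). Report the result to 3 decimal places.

V̂(ȳ_st) = Σ W_h² (1 − n_h/N_h) s_h²/n_h, with W_h = N_h/N and N = 2075:
  stratum 1: (150/2075)²·(1 − 14/150)·0.7²/14 = 0.00016583
  stratum 2: (1025/2075)²·(1 − 159/1025)·1.1²/159 = 0.00156889
  stratum 3: (900/2075)²·(1 − 202/900)·3.0²/202 = 0.00650059
V_st = 0.00823532
V_srs = (1 − 375/2075)·7.357/375 = 0.0160731
deff = V_st / V_srs = 0.00823532/0.0160731 = 0.5124

deff ≈ 0.512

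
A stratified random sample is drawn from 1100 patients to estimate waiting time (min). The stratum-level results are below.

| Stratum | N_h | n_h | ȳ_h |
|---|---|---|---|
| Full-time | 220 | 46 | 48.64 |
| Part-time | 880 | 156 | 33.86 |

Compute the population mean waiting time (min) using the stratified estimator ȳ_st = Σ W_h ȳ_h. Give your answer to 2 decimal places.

N = Σ N_h = 1100. Stratum weights W_h = N_h/N.
ȳ_st = (220·48.64 + 880·33.86) / 1100 = 36.8160

ȳ_st ≈ 36.82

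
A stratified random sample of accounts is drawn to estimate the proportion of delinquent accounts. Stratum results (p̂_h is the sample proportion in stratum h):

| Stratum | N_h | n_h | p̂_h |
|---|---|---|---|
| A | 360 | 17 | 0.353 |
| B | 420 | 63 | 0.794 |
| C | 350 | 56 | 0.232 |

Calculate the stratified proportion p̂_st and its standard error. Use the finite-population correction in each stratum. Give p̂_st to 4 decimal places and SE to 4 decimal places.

N = 1130; stratum weights W_h = N_h/N.
p̂_st = Σ W_h p̂_h = (360·0.353 + 420·0.794 + 350·0.232)/1130 = 0.47943
V̂(p̂_st) = Σ W_h² (1 − n_h/N_h) p̂_h(1−p̂_h)/(n_h−1):
  stratum A: (360/1130)²·(1 − 17/360)·0.353·0.647/16 = 0.00138038
  stratum B: (420/1130)²·(1 − 63/420)·0.794·0.206/62 = 0.000309782
  stratum C: (350/1130)²·(1 − 56/350)·0.232·0.768/55 = 0.000261063
V̂(p̂_st) = 0.00195123; SE = √V̂ = 0.0441727

p̂_st ≈ 0.4794, SE ≈ 0.0442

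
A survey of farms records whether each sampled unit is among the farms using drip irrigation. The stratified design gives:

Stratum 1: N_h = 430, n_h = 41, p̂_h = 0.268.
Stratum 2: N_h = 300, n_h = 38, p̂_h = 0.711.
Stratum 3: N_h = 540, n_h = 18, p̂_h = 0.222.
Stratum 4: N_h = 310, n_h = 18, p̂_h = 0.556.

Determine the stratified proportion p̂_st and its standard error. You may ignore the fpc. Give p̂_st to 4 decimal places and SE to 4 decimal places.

N = 1580; stratum weights W_h = N_h/N.
p̂_st = Σ W_h p̂_h = (430·0.268 + 300·0.711 + 540·0.222 + 310·0.556)/1580 = 0.39290
V̂(p̂_st) = Σ W_h² p̂_h(1−p̂_h)/(n_h−1):
  stratum 1: (430/1580)²·0.268·0.732/40 = 0.000363253
  stratum 2: (300/1580)²·0.711·0.289/37 = 0.000200214
  stratum 3: (540/1580)²·0.222·0.778/17 = 0.00118674
  stratum 4: (310/1580)²·0.556·0.444/17 = 0.000559008
V̂(p̂_st) = 0.00230922; SE = √V̂ = 0.0480543

p̂_st ≈ 0.3929, SE ≈ 0.0481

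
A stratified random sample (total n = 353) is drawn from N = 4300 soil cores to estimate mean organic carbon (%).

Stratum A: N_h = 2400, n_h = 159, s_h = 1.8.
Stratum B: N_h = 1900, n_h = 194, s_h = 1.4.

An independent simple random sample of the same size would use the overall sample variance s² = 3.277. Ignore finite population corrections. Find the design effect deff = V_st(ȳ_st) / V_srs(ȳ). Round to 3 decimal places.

deff ≈ 0.896

V̂(ȳ_st) = Σ W_h² s_h²/n_h, with W_h = N_h/N and N = 4300:
  stratum A: (2400/4300)²·1.8²/159 = 0.00634795
  stratum B: (1900/4300)²·1.4²/194 = 0.00197253
V_st = 0.00832048
V_srs = s²/n = 3.277/353 = 0.00928329
deff = V_st / V_srs = 0.00832048/0.00928329 = 0.8963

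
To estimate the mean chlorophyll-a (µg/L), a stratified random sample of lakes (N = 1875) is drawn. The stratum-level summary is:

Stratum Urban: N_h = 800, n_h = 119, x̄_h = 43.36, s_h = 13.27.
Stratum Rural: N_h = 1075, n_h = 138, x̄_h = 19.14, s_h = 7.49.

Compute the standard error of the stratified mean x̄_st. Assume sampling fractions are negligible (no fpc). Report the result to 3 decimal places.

V̂(x̄_st) = Σ W_h² s_h²/n_h, with W_h = N_h/N and N = 1875:
  stratum Urban: (800/1875)²·13.27²/119 = 0.269384
  stratum Rural: (1075/1875)²·7.49²/138 = 0.133628
V̂(x̄_st) = 0.403013
SE(x̄_st) = √0.403013 = 0.634833

SE(x̄_st) ≈ 0.635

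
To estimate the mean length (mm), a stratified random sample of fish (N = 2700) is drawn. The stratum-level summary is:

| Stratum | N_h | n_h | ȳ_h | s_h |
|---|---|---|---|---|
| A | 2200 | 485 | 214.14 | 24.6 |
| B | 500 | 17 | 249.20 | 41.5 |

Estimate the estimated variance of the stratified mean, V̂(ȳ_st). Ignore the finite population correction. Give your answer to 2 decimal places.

V̂(ȳ_st) = Σ W_h² s_h²/n_h, with W_h = N_h/N and N = 2700:
  stratum A: (2200/2700)²·24.6²/485 = 0.828412
  stratum B: (500/2700)²·41.5²/17 = 3.47424
V̂(ȳ_st) = 4.30265

V̂(ȳ_st) ≈ 4.30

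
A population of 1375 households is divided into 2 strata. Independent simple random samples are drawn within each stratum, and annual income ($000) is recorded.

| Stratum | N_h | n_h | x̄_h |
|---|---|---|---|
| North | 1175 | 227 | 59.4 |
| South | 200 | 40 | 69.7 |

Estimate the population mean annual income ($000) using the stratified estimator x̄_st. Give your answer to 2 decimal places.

N = Σ N_h = 1375. Stratum weights W_h = N_h/N.
x̄_st = (1175·59.4 + 200·69.7) / 1375 = 60.8982

x̄_st ≈ 60.90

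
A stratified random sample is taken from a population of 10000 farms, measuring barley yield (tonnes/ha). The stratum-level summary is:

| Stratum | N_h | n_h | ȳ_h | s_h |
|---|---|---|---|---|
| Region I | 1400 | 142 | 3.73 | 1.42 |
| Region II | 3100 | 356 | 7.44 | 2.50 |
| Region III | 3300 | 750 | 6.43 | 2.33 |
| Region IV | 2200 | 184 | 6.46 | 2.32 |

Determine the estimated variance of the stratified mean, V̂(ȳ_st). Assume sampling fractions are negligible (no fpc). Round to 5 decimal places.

V̂(ȳ_st) = Σ W_h² s_h²/n_h, with W_h = N_h/N and N = 10000:
  stratum Region I: (1400/10000)²·1.42²/142 = 0.00027832
  stratum Region II: (3100/10000)²·2.50²/356 = 0.00168715
  stratum Region III: (3300/10000)²·2.33²/750 = 0.000788276
  stratum Region IV: (2200/10000)²·2.32²/184 = 0.00141581
V̂(ȳ_st) = 0.00416955

V̂(ȳ_st) ≈ 0.00417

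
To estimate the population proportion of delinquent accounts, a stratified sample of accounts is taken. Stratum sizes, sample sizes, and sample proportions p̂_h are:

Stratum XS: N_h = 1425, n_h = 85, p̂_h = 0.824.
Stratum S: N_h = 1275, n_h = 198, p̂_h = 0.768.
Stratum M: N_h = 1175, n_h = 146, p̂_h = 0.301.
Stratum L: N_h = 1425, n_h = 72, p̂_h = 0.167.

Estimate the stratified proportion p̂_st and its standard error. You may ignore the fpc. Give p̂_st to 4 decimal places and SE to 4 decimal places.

p̂_st ≈ 0.5179, SE ≈ 0.0198

N = 5300; stratum weights W_h = N_h/N.
p̂_st = Σ W_h p̂_h = (1425·0.824 + 1275·0.768 + 1175·0.301 + 1425·0.167)/5300 = 0.51793
V̂(p̂_st) = Σ W_h² p̂_h(1−p̂_h)/(n_h−1):
  stratum XS: (1425/5300)²·0.824·0.176/84 = 0.000124807
  stratum S: (1275/5300)²·0.768·0.232/197 = 5.23422e-05
  stratum M: (1175/5300)²·0.301·0.699/145 = 7.13181e-05
  stratum L: (1425/5300)²·0.167·0.833/71 = 0.000141638
V̂(p̂_st) = 0.000390106; SE = √V̂ = 0.0197511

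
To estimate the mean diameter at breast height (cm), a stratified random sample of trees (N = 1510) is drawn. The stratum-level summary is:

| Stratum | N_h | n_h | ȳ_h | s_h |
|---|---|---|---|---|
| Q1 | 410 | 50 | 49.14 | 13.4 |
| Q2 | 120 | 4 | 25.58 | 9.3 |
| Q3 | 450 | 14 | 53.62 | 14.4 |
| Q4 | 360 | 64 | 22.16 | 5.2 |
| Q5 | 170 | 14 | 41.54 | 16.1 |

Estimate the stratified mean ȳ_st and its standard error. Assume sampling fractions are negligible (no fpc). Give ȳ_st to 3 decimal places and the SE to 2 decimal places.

ȳ_st ≈ 41.315, SE ≈ 1.41

ȳ_st = Σ W_h ȳ_h = (410·49.14 + 120·25.58 + 450·53.62 + 360·22.16 + 170·41.54)/1510 = 41.31483
V̂(ȳ_st) = Σ W_h² s_h²/n_h, with W_h = N_h/N and N = 1510:
  stratum Q1: (410/1510)²·13.4²/50 = 0.264761
  stratum Q2: (120/1510)²·9.3²/4 = 0.136557
  stratum Q3: (450/1510)²·14.4²/14 = 1.31543
  stratum Q4: (360/1510)²·5.2²/64 = 0.0240147
  stratum Q5: (170/1510)²·16.1²/14 = 0.234675
V̂(ȳ_st) = 1.97544
SE(ȳ_st) = √1.97544 = 1.4055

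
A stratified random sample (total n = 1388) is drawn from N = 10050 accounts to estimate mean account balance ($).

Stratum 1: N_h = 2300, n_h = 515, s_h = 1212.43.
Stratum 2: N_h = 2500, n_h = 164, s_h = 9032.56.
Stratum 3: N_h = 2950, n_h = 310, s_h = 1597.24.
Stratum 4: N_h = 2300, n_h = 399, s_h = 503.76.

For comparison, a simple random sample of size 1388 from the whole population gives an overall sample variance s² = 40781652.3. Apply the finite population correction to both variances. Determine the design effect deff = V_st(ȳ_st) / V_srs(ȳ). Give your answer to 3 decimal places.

V̂(ȳ_st) = Σ W_h² (1 − n_h/N_h) s_h²/n_h, with W_h = N_h/N and N = 10050:
  stratum 1: (2300/10050)²·(1 − 515/2300)·1212.43²/515 = 116.022
  stratum 2: (2500/10050)²·(1 − 164/2500)·9032.56²/164 = 28764.6
  stratum 3: (2950/10050)²·(1 − 310/2950)·1597.24²/310 = 634.56
  stratum 4: (2300/10050)²·(1 − 399/2300)·503.76²/399 = 27.5329
V_st = 29542.7
V_srs = (1 − 1388/10050)·40781652.3/1388 = 25323.7
deff = V_st / V_srs = 29542.7/25323.7 = 1.1666

deff ≈ 1.167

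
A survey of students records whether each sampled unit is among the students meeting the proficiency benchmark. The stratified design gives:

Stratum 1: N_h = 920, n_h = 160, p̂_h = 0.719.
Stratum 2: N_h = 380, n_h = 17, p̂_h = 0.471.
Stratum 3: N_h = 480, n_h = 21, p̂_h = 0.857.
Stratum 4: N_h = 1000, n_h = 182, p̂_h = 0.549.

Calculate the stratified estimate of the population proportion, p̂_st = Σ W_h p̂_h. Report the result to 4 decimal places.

N = 2780; stratum weights W_h = N_h/N.
p̂_st = Σ W_h p̂_h = (920·0.719 + 380·0.471 + 480·0.857 + 1000·0.549)/2780 = 0.64778

p̂_st ≈ 0.6478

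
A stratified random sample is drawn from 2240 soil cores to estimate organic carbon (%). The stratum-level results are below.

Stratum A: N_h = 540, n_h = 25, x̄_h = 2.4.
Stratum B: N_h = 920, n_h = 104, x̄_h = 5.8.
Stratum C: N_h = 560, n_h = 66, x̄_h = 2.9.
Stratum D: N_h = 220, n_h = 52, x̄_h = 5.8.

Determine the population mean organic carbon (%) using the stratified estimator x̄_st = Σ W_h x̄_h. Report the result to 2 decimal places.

N = Σ N_h = 2240. Stratum weights W_h = N_h/N.
x̄_st = (540·2.4 + 920·5.8 + 560·2.9 + 220·5.8) / 2240 = 4.2554

x̄_st ≈ 4.26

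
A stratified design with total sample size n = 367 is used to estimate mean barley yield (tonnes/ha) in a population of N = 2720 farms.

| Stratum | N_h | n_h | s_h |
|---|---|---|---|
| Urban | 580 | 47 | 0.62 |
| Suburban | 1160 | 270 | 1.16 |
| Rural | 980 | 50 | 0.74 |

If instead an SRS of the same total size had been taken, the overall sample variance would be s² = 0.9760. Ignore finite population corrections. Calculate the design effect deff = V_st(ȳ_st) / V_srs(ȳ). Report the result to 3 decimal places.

V̂(ȳ_st) = Σ W_h² s_h²/n_h, with W_h = N_h/N and N = 2720:
  stratum Urban: (580/2720)²·0.62²/47 = 0.000371881
  stratum Suburban: (1160/2720)²·1.16²/270 = 0.000906422
  stratum Rural: (980/2720)²·0.74²/50 = 0.0014217
V_st = 0.0027
V_srs = s²/n = 0.9760/367 = 0.0026594
deff = V_st / V_srs = 0.0027/0.0026594 = 1.0153

deff ≈ 1.015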